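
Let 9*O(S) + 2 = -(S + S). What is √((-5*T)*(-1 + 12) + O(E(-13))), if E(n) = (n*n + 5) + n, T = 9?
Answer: 3*I*√59 ≈ 23.043*I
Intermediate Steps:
E(n) = 5 + n + n² (E(n) = (n² + 5) + n = (5 + n²) + n = 5 + n + n²)
O(S) = -2/9 - 2*S/9 (O(S) = -2/9 + (-(S + S))/9 = -2/9 + (-2*S)/9 = -2/9 - 2*S/9)
√((-5*T)*(-1 + 12) + O(E(-13))) = √((-5*9)*(-1 + 12) + (-2/9 - 2*(5 - 13 + (-13)²)/9)) = √(-45*11 + (-2/9 - 2*(5 - 13 + 169)/9)) = √(-495 + (-2/9 - 2/9*161)) = √(-495 + (-2/9 - 322/9)) = √(-495 - 36) = √(-531) = 3*I*√59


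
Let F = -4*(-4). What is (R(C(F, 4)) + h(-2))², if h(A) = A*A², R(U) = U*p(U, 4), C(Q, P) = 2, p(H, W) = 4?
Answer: 0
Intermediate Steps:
F = 16
R(U) = 4*U (R(U) = U*4 = 4*U)
h(A) = A³
(R(C(F, 4)) + h(-2))² = (4*2 + (-2)³)² = (8 - 8)² = 0² = 0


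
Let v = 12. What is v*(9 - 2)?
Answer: 84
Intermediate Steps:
v*(9 - 2) = 12*(9 - 2) = 12*7 = 84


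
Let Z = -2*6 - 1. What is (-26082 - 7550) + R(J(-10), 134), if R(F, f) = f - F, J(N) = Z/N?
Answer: -334993/10 ≈ -33499.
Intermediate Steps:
Z = -13 (Z = -12 - 1 = -13)
J(N) = -13/N
(-26082 - 7550) + R(J(-10), 134) = (-26082 - 7550) + (134 - (-13)/(-10)) = -33632 + (134 - (-13)*(-1)/10) = -33632 + (134 - 1*13/10) = -33632 + (134 - 13/10) = -33632 + 1327/10 = -334993/10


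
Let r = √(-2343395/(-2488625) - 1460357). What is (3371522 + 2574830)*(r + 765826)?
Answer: 4553870966752 + 5946352*I*√14470970512477714/99545 ≈ 4.5539e+12 + 7.1859e+9*I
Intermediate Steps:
r = I*√14470970512477714/99545 (r = √(-2343395*(-1/2488625) - 1460357) = √(468679/497725 - 1460357) = √(-726855719146/497725) = I*√14470970512477714/99545 ≈ 1208.5*I)
(3371522 + 2574830)*(r + 765826) = (3371522 + 2574830)*(I*√14470970512477714/99545 + 765826) = 5946352*(765826 + I*√14470970512477714/99545) = 4553870966752 + 5946352*I*√14470970512477714/99545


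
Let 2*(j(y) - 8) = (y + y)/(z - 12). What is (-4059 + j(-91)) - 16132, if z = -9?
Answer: -60536/3 ≈ -20179.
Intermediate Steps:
j(y) = 8 - y/21 (j(y) = 8 + ((y + y)/(-9 - 12))/2 = 8 + ((2*y)/(-21))/2 = 8 + ((2*y)*(-1/21))/2 = 8 + (-2*y/21)/2 = 8 - y/21)
(-4059 + j(-91)) - 16132 = (-4059 + (8 - 1/21*(-91))) - 16132 = (-4059 + (8 + 13/3)) - 16132 = (-4059 + 37/3) - 16132 = -12140/3 - 16132 = -60536/3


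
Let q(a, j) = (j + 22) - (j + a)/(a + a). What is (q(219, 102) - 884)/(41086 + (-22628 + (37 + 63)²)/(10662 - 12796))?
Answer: -979409/52903976 ≈ -0.018513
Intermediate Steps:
q(a, j) = 22 + j - (a + j)/(2*a) (q(a, j) = (22 + j) - (a + j)/(2*a) = 22 + j - (a + j)/(2*a))
(q(219, 102) - 884)/(41086 + (-22628 + (37 + 63)²)/(10662 - 12796)) = ((43/2 + 102 - ½*102/219) - 884)/(41086 + (-22628 + (37 + 63)²)/(10662 - 12796)) = ((43/2 + 102 - ½*102*1/219) - 884)/(41086 + (-22628 + 100²)/(-2134)) = ((43/2 + 102 - 17/73) - 884)/(41086 + (-22628 + 10000)*(-1/2134)) = (17997/146 - 884)/(41086 - 12628*(-1/2134)) = -111067/(146*(41086 + 574/97)) = -111067/(146*3985916/97) = -111067/146*97/3985916 = -979409/52903976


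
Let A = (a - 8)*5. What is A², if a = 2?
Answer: 900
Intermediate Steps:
A = -30 (A = (2 - 8)*5 = -6*5 = -30)
A² = (-30)² = 900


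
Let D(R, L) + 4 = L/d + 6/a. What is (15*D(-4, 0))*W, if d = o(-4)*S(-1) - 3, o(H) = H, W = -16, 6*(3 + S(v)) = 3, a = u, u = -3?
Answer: 1440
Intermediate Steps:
a = -3
S(v) = -5/2 (S(v) = -3 + (1/6)*3 = -3 + 1/2 = -5/2)
d = 7 (d = -4*(-5/2) - 3 = 10 - 3 = 7)
D(R, L) = -6 + L/7 (D(R, L) = -4 + (L/7 + 6/(-3)) = -4 + (L*(1/7) + 6*(-1/3)) = -4 + (L/7 - 2) = -4 + (-2 + L/7) = -6 + L/7)
(15*D(-4, 0))*W = (15*(-6 + (1/7)*0))*(-16) = (15*(-6 + 0))*(-16) = (15*(-6))*(-16) = -90*(-16) = 1440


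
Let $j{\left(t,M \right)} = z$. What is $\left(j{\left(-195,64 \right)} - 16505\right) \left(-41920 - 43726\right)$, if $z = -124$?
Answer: $1424207334$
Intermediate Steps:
$j{\left(t,M \right)} = -124$
$\left(j{\left(-195,64 \right)} - 16505\right) \left(-41920 - 43726\right) = \left(-124 - 16505\right) \left(-41920 - 43726\right) = \left(-16629\right) \left(-85646\right) = 1424207334$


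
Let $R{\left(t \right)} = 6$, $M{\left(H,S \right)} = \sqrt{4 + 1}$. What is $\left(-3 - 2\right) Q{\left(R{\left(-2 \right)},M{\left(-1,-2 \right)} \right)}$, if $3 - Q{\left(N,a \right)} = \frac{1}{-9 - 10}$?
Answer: $- \frac{290}{19} \approx -15.263$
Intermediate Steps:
$M{\left(H,S \right)} = \sqrt{5}$
$Q{\left(N,a \right)} = \frac{58}{19}$ ($Q{\left(N,a \right)} = 3 - \frac{1}{-9 - 10} = 3 - \frac{1}{-19} = 3 - - \frac{1}{19} = 3 + \frac{1}{19} = \frac{58}{19}$)
$\left(-3 - 2\right) Q{\left(R{\left(-2 \right)},M{\left(-1,-2 \right)} \right)} = \left(-3 - 2\right) \frac{58}{19} = \left(-5\right) \frac{58}{19} = - \frac{290}{19}$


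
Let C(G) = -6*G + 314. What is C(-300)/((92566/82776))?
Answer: 87494232/46283 ≈ 1890.4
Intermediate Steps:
C(G) = 314 - 6*G
C(-300)/((92566/82776)) = (314 - 6*(-300))/((92566/82776)) = (314 + 1800)/((92566*(1/82776))) = 2114/(46283/41388) = 2114*(41388/46283) = 87494232/46283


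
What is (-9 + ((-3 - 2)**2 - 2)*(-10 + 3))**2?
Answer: 28900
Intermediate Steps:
(-9 + ((-3 - 2)**2 - 2)*(-10 + 3))**2 = (-9 + ((-5)**2 - 2)*(-7))**2 = (-9 + (25 - 2)*(-7))**2 = (-9 + 23*(-7))**2 = (-9 - 161)**2 = (-170)**2 = 28900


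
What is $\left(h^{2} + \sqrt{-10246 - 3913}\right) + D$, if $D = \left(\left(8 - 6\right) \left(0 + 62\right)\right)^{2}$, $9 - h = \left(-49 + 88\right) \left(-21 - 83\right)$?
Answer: $16539601 + i \sqrt{14159} \approx 1.654 \cdot 10^{7} + 118.99 i$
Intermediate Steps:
$h = 4065$ ($h = 9 - \left(-49 + 88\right) \left(-21 - 83\right) = 9 - 39 \left(-104\right) = 9 - -4056 = 9 + 4056 = 4065$)
$D = 15376$ ($D = \left(2 \cdot 62\right)^{2} = 124^{2} = 15376$)
$\left(h^{2} + \sqrt{-10246 - 3913}\right) + D = \left(4065^{2} + \sqrt{-10246 - 3913}\right) + 15376 = \left(16524225 + \sqrt{-14159}\right) + 15376 = \left(16524225 + i \sqrt{14159}\right) + 15376 = 16539601 + i \sqrt{14159}$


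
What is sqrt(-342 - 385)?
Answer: I*sqrt(727) ≈ 26.963*I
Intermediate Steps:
sqrt(-342 - 385) = sqrt(-727) = I*sqrt(727)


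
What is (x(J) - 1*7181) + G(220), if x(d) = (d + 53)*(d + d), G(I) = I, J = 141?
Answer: 47747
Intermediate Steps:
x(d) = 2*d*(53 + d) (x(d) = (53 + d)*(2*d) = 2*d*(53 + d))
(x(J) - 1*7181) + G(220) = (2*141*(53 + 141) - 1*7181) + 220 = (2*141*194 - 7181) + 220 = (54708 - 7181) + 220 = 47527 + 220 = 47747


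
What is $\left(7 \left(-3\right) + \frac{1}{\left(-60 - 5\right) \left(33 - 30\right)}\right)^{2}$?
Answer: $\frac{16777216}{38025} \approx 441.22$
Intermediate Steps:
$\left(7 \left(-3\right) + \frac{1}{\left(-60 - 5\right) \left(33 - 30\right)}\right)^{2} = \left(-21 + \frac{1}{\left(-65\right) 3}\right)^{2} = \left(-21 + \frac{1}{-195}\right)^{2} = \left(-21 - \frac{1}{195}\right)^{2} = \left(- \frac{4096}{195}\right)^{2} = \frac{16777216}{38025}$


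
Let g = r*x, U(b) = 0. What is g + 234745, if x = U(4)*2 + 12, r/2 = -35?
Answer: 233905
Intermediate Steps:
r = -70 (r = 2*(-35) = -70)
x = 12 (x = 0*2 + 12 = 0 + 12 = 12)
g = -840 (g = -70*12 = -840)
g + 234745 = -840 + 234745 = 233905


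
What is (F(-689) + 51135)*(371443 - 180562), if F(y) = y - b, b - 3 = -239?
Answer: 9674230842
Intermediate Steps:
b = -236 (b = 3 - 239 = -236)
F(y) = 236 + y (F(y) = y - 1*(-236) = y + 236 = 236 + y)
(F(-689) + 51135)*(371443 - 180562) = ((236 - 689) + 51135)*(371443 - 180562) = (-453 + 51135)*190881 = 50682*190881 = 9674230842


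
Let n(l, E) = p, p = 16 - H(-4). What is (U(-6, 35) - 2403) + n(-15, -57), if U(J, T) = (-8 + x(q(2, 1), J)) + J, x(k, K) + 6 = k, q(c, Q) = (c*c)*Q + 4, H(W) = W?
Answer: -2395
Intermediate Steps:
q(c, Q) = 4 + Q*c**2 (q(c, Q) = c**2*Q + 4 = Q*c**2 + 4 = 4 + Q*c**2)
x(k, K) = -6 + k
p = 20 (p = 16 - 1*(-4) = 16 + 4 = 20)
n(l, E) = 20
U(J, T) = -6 + J (U(J, T) = (-8 + (-6 + (4 + 1*2**2))) + J = (-8 + (-6 + (4 + 1*4))) + J = (-8 + (-6 + (4 + 4))) + J = (-8 + (-6 + 8)) + J = (-8 + 2) + J = -6 + J)
(U(-6, 35) - 2403) + n(-15, -57) = ((-6 - 6) - 2403) + 20 = (-12 - 2403) + 20 = -2415 + 20 = -2395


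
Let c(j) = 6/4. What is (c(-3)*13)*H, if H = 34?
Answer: 663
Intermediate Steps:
c(j) = 3/2 (c(j) = 6*(¼) = 3/2)
(c(-3)*13)*H = ((3/2)*13)*34 = (39/2)*34 = 663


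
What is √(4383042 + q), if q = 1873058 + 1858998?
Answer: √8115098 ≈ 2848.7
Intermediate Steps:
q = 3732056
√(4383042 + q) = √(4383042 + 3732056) = √8115098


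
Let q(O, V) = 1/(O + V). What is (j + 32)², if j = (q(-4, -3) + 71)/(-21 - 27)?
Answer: 410881/441 ≈ 931.70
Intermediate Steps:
j = -31/21 (j = (1/(-4 - 3) + 71)/(-21 - 27) = (1/(-7) + 71)/(-48) = (-⅐ + 71)*(-1/48) = (496/7)*(-1/48) = -31/21 ≈ -1.4762)
(j + 32)² = (-31/21 + 32)² = (641/21)² = 410881/441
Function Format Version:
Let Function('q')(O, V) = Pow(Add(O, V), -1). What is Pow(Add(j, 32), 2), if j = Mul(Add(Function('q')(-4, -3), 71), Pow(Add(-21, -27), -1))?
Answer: Rational(410881, 441) ≈ 931.70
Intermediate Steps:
j = Rational(-31, 21) (j = Mul(Add(Pow(Add(-4, -3), -1), 71), Pow(Add(-21, -27), -1)) = Mul(Add(Pow(-7, -1), 71), Pow(-48, -1)) = Mul(Add(Rational(-1, 7), 71), Rational(-1, 48)) = Mul(Rational(496, 7), Rational(-1, 48)) = Rational(-31, 21) ≈ -1.4762)
Pow(Add(j, 32), 2) = Pow(Add(Rational(-31, 21), 32), 2) = Pow(Rational(641, 21), 2) = Rational(410881, 441)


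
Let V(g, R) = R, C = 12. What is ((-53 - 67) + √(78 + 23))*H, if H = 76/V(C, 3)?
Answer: -3040 + 76*√101/3 ≈ -2785.4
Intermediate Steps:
H = 76/3 ≈ 25.333
((-53 - 67) + √(78 + 23))*H = ((-53 - 67) + √(78 + 23))*(76/3) = (-120 + √101)*(76/3) = -3040 + 76*√101/3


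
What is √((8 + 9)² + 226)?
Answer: √515 ≈ 22.694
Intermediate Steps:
√((8 + 9)² + 226) = √(17² + 226) = √(289 + 226) = √515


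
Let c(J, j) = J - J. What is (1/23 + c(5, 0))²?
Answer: 1/529 ≈ 0.0018904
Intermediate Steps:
c(J, j) = 0
(1/23 + c(5, 0))² = (1/23 + 0)² = (1/23)² = 1/529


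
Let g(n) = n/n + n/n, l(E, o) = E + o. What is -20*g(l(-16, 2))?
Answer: -40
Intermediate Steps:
g(n) = 2 (g(n) = 1 + 1 = 2)
-20*g(l(-16, 2)) = -20*2 = -40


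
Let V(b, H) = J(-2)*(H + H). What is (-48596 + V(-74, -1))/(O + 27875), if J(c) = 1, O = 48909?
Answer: -24299/38392 ≈ -0.63292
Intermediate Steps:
V(b, H) = 2*H (V(b, H) = 1*(H + H) = 1*(2*H) = 2*H)
(-48596 + V(-74, -1))/(O + 27875) = (-48596 + 2*(-1))/(48909 + 27875) = (-48596 - 2)/76784 = -48598*1/76784 = -24299/38392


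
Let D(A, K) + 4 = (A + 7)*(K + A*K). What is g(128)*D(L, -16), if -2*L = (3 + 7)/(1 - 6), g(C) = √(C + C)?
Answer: -4160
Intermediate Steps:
g(C) = √2*√C (g(C) = √(2*C) = √2*√C)
L = 1 (L = -(3 + 7)/(2*(1 - 6)) = -5/(-5) = -5*(-1)/5 = -½*(-2) = 1)
D(A, K) = -4 + (7 + A)*(K + A*K) (D(A, K) = -4 + (A + 7)*(K + A*K) = -4 + (7 + A)*(K + A*K))
g(128)*D(L, -16) = (√2*√128)*(-4 + 7*(-16) - 16*1² + 8*1*(-16)) = (√2*(8*√2))*(-4 - 112 - 16*1 - 128) = 16*(-4 - 112 - 16 - 128) = 16*(-260) = -4160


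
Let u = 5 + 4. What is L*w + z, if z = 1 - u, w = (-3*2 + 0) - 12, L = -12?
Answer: 208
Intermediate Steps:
u = 9
w = -18 (w = (-6 + 0) - 12 = -6 - 12 = -18)
z = -8 (z = 1 - 1*9 = 1 - 9 = -8)
L*w + z = -12*(-18) - 8 = 216 - 8 = 208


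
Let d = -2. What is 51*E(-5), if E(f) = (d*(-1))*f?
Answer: -510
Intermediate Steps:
E(f) = 2*f (E(f) = (-2*(-1))*f = 2*f)
51*E(-5) = 51*(2*(-5)) = 51*(-10) = -510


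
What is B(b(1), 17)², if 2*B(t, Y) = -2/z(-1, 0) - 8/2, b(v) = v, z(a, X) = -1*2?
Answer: 9/4 ≈ 2.2500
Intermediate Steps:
z(a, X) = -2
B(t, Y) = -3/2 (B(t, Y) = (-2/(-2) - 8/2)/2 = (-2*(-½) - 8*½)/2 = (1 - 4)/2 = (½)*(-3) = -3/2)
B(b(1), 17)² = (-3/2)² = 9/4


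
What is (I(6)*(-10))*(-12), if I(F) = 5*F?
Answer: 3600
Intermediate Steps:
(I(6)*(-10))*(-12) = ((5*6)*(-10))*(-12) = (30*(-10))*(-12) = -300*(-12) = 3600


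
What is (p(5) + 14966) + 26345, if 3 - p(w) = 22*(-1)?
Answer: 41336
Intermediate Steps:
p(w) = 25 (p(w) = 3 - 22*(-1) = 3 - 1*(-22) = 3 + 22 = 25)
(p(5) + 14966) + 26345 = (25 + 14966) + 26345 = 14991 + 26345 = 41336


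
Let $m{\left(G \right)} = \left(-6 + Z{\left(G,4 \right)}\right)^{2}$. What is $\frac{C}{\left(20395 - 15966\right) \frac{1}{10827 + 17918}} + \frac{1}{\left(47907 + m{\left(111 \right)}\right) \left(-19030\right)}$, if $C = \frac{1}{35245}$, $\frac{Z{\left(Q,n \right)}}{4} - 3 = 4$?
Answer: $\frac{756301728107}{4107130818442190} \approx 0.00018414$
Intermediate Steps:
$Z{\left(Q,n \right)} = 28$ ($Z{\left(Q,n \right)} = 12 + 4 \cdot 4 = 12 + 16 = 28$)
$C = \frac{1}{35245} \approx 2.8373 \cdot 10^{-5}$
$m{\left(G \right)} = 484$ ($m{\left(G \right)} = \left(-6 + 28\right)^{2} = 22^{2} = 484$)
$\frac{C}{\left(20395 - 15966\right) \frac{1}{10827 + 17918}} + \frac{1}{\left(47907 + m{\left(111 \right)}\right) \left(-19030\right)} = \frac{1}{35245 \frac{20395 - 15966}{10827 + 17918}} + \frac{1}{\left(47907 + 484\right) \left(-19030\right)} = \frac{1}{35245 \cdot \frac{4429}{28745}} + \frac{1}{48391} \left(- \frac{1}{19030}\right) = \frac{1}{35245 \cdot 4429 \cdot \frac{1}{28745}} + \frac{1}{48391} \left(- \frac{1}{19030}\right) = \frac{1}{35245 \cdot \frac{4429}{28745}} - \frac{1}{920880730} = \frac{1}{35245} \cdot \frac{28745}{4429} - \frac{1}{920880730} = \frac{5749}{31220021} - \frac{1}{920880730} = \frac{756301728107}{4107130818442190}$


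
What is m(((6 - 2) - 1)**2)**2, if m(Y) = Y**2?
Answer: 6561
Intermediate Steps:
m(((6 - 2) - 1)**2)**2 = ((((6 - 2) - 1)**2)**2)**2 = (((4 - 1)**2)**2)**2 = ((3**2)**2)**2 = (9**2)**2 = 81**2 = 6561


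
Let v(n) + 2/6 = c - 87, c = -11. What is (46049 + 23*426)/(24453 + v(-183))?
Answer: 167541/73064 ≈ 2.2931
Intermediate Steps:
v(n) = -295/3 (v(n) = -⅓ + (-11 - 87) = -⅓ - 98 = -295/3)
(46049 + 23*426)/(24453 + v(-183)) = (46049 + 23*426)/(24453 - 295/3) = (46049 + 9798)/(73064/3) = 55847*(3/73064) = 167541/73064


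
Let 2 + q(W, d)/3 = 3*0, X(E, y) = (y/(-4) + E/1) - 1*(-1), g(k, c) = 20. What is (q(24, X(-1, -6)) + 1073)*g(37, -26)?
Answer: 21340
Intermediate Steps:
X(E, y) = 1 + E - y/4 (X(E, y) = (y*(-1/4) + E*1) + 1 = (-y/4 + E) + 1 = (E - y/4) + 1 = 1 + E - y/4)
q(W, d) = -6 (q(W, d) = -6 + 3*(3*0) = -6 + 3*0 = -6 + 0 = -6)
(q(24, X(-1, -6)) + 1073)*g(37, -26) = (-6 + 1073)*20 = 1067*20 = 21340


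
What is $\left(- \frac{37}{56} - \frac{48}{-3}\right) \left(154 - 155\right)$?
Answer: $- \frac{859}{56} \approx -15.339$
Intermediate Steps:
$\left(- \frac{37}{56} - \frac{48}{-3}\right) \left(154 - 155\right) = \left(\left(-37\right) \frac{1}{56} - -16\right) \left(-1\right) = \left(- \frac{37}{56} + 16\right) \left(-1\right) = \frac{859}{56} \left(-1\right) = - \frac{859}{56}$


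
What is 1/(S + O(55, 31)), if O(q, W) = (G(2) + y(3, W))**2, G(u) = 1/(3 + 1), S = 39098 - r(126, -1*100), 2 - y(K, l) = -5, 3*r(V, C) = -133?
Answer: 48/1881355 ≈ 2.5514e-5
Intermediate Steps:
r(V, C) = -133/3 (r(V, C) = (1/3)*(-133) = -133/3)
y(K, l) = 7 (y(K, l) = 2 - 1*(-5) = 2 + 5 = 7)
S = 117427/3 (S = 39098 - 1*(-133/3) = 39098 + 133/3 = 117427/3 ≈ 39142.)
G(u) = 1/4
O(q, W) = 841/16 (O(q, W) = (1/4 + 7)**2 = (29/4)**2 = 841/16)
1/(S + O(55, 31)) = 1/(117427/3 + 841/16) = 1/(1881355/48) = 48/1881355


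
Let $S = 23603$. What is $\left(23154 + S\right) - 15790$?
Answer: $30967$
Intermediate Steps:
$\left(23154 + S\right) - 15790 = \left(23154 + 23603\right) - 15790 = 46757 + \left(-15952 + 162\right) = 46757 - 15790 = 30967$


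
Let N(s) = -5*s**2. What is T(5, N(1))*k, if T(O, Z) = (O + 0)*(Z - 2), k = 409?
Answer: -14315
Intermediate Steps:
T(O, Z) = O*(-2 + Z)
T(5, N(1))*k = (5*(-2 - 5*1**2))*409 = (5*(-2 - 5*1))*409 = (5*(-2 - 5))*409 = (5*(-7))*409 = -35*409 = -14315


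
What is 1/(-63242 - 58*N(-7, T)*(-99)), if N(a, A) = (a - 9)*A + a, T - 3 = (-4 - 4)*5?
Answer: 1/3295828 ≈ 3.0341e-7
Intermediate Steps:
T = -37 (T = 3 + (-4 - 4)*5 = 3 - 8*5 = 3 - 40 = -37)
N(a, A) = a + A*(-9 + a) (N(a, A) = (-9 + a)*A + a = A*(-9 + a) + a = a + A*(-9 + a))
1/(-63242 - 58*N(-7, T)*(-99)) = 1/(-63242 - 58*(-7 - 9*(-37) - 37*(-7))*(-99)) = 1/(-63242 - 58*(-7 + 333 + 259)*(-99)) = 1/(-63242 - 58*585*(-99)) = 1/(-63242 - 33930*(-99)) = 1/(-63242 + 3359070) = 1/3295828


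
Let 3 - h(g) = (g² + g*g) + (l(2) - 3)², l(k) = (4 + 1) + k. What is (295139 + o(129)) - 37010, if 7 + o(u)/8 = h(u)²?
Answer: 8868714273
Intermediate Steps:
l(k) = 5 + k
h(g) = -13 - 2*g² (h(g) = 3 - ((g² + g*g) + ((5 + 2) - 3)²) = 3 - ((g² + g²) + (7 - 3)²) = 3 - (2*g² + 4²) = 3 - (2*g² + 16) = 3 - (16 + 2*g²) = 3 + (-16 - 2*g²) = -13 - 2*g²)
o(u) = -56 + 8*(-13 - 2*u²)²
(295139 + o(129)) - 37010 = (295139 + (-56 + 8*(13 + 2*129²)²)) - 37010 = (295139 + (-56 + 8*(13 + 2*16641)²)) - 37010 = (295139 + (-56 + 8*(13 + 33282)²)) - 37010 = (295139 + (-56 + 8*33295²)) - 37010 = (295139 + (-56 + 8*1108557025)) - 37010 = (295139 + (-56 + 8868456200)) - 37010 = (295139 + 8868456144) - 37010 = 8868751283 - 37010 = 8868714273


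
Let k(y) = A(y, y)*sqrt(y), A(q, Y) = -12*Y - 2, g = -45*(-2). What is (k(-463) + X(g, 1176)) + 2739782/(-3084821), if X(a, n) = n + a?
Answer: 3902643604/3084821 + 5554*I*sqrt(463) ≈ 1265.1 + 1.1951e+5*I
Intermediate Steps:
g = 90
X(a, n) = a + n
A(q, Y) = -2 - 12*Y
k(y) = sqrt(y)*(-2 - 12*y) (k(y) = (-2 - 12*y)*sqrt(y) = sqrt(y)*(-2 - 12*y))
(k(-463) + X(g, 1176)) + 2739782/(-3084821) = (sqrt(-463)*(-2 - 12*(-463)) + (90 + 1176)) + 2739782/(-3084821) = ((I*sqrt(463))*(-2 + 5556) + 1266) + 2739782*(-1/3084821) = ((I*sqrt(463))*5554 + 1266) - 2739782/3084821 = (5554*I*sqrt(463) + 1266) - 2739782/3084821 = (1266 + 5554*I*sqrt(463)) - 2739782/3084821 = 3902643604/3084821 + 5554*I*sqrt(463)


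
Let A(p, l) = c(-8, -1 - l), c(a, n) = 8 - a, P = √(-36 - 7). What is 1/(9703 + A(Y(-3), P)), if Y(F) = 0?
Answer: 1/9719 ≈ 0.00010289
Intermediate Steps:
P = I*√43 (P = √(-43) = I*√43 ≈ 6.5574*I)
A(p, l) = 16 (A(p, l) = 8 - 1*(-8) = 8 + 8 = 16)
1/(9703 + A(Y(-3), P)) = 1/(9703 + 16) = 1/9719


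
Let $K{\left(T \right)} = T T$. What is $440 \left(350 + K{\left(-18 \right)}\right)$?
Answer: $296560$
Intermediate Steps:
$K{\left(T \right)} = T^{2}$
$440 \left(350 + K{\left(-18 \right)}\right) = 440 \left(350 + \left(-18\right)^{2}\right) = 440 \left(350 + 324\right) = 440 \cdot 674 = 296560$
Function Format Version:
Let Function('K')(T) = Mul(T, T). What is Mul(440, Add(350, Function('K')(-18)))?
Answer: 296560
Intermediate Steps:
Function('K')(T) = Pow(T, 2)
Mul(440, Add(350, Function('K')(-18))) = Mul(440, Add(350, Pow(-18, 2))) = Mul(440, Add(350, 324)) = Mul(440, 674) = 296560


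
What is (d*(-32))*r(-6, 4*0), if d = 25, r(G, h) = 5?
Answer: -4000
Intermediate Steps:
(d*(-32))*r(-6, 4*0) = (25*(-32))*5 = -800*5 = -4000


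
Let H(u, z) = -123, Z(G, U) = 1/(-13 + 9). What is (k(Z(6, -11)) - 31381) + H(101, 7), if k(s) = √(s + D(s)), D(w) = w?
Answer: -31504 + I*√2/2 ≈ -31504.0 + 0.70711*I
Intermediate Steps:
Z(G, U) = -¼ (Z(G, U) = 1/(-4) = -¼)
k(s) = √2*√s (k(s) = √(s + s) = √(2*s) = √2*√s)
(k(Z(6, -11)) - 31381) + H(101, 7) = (√2*√(-¼) - 31381) - 123 = (√2*(I/2) - 31381) - 123 = (I*√2/2 - 31381) - 123 = (-31381 + I*√2/2) - 123 = -31504 + I*√2/2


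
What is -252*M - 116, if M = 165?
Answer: -41696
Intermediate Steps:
-252*M - 116 = -252*165 - 116 = -41580 - 116 = -41696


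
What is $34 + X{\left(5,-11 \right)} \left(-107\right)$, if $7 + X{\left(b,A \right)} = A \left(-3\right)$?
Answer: $-2748$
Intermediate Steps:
$X{\left(b,A \right)} = -7 - 3 A$ ($X{\left(b,A \right)} = -7 + A \left(-3\right) = -7 - 3 A$)
$34 + X{\left(5,-11 \right)} \left(-107\right) = 34 + \left(-7 - -33\right) \left(-107\right) = 34 + \left(-7 + 33\right) \left(-107\right) = 34 + 26 \left(-107\right) = 34 - 2782 = -2748$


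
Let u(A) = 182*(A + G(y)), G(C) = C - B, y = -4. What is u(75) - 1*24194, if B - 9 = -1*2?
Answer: -12546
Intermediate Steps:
B = 7 (B = 9 - 1*2 = 9 - 2 = 7)
G(C) = -7 + C (G(C) = C - 1*7 = C - 7 = -7 + C)
u(A) = -2002 + 182*A (u(A) = 182*(A + (-7 - 4)) = 182*(A - 11) = 182*(-11 + A) = -2002 + 182*A)
u(75) - 1*24194 = (-2002 + 182*75) - 1*24194 = (-2002 + 13650) - 24194 = 11648 - 24194 = -12546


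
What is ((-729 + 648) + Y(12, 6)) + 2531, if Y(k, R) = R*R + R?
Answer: 2492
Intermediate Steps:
Y(k, R) = R + R² (Y(k, R) = R² + R = R + R²)
((-729 + 648) + Y(12, 6)) + 2531 = ((-729 + 648) + 6*(1 + 6)) + 2531 = (-81 + 6*7) + 2531 = (-81 + 42) + 2531 = -39 + 2531 = 2492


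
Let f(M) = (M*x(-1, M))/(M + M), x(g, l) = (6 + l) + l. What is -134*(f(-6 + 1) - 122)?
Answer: 16616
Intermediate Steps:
x(g, l) = 6 + 2*l
f(M) = 3 + M (f(M) = (M*(6 + 2*M))/(M + M) = (M*(6 + 2*M))/((2*M)) = (M*(6 + 2*M))*(1/(2*M)) = 3 + M)
-134*(f(-6 + 1) - 122) = -134*((3 + (-6 + 1)) - 122) = -134*((3 - 5) - 122) = -134*(-2 - 122) = -134*(-124) = 16616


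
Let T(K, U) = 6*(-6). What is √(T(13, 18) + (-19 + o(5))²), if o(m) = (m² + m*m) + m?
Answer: 6*√35 ≈ 35.496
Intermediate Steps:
T(K, U) = -36
o(m) = m + 2*m² (o(m) = (m² + m²) + m = 2*m² + m = m + 2*m²)
√(T(13, 18) + (-19 + o(5))²) = √(-36 + (-19 + 5*(1 + 2*5))²) = √(-36 + (-19 + 5*(1 + 10))²) = √(-36 + (-19 + 5*11)²) = √(-36 + (-19 + 55)²) = √(-36 + 36²) = √(-36 + 1296) = √1260 = 6*√35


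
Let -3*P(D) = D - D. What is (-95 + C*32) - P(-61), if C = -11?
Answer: -447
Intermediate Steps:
P(D) = 0 (P(D) = -(D - D)/3 = -1/3*0 = 0)
(-95 + C*32) - P(-61) = (-95 - 11*32) - 1*0 = (-95 - 352) + 0 = -447 + 0 = -447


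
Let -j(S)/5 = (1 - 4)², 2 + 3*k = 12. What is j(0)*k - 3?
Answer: -153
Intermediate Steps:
k = 10/3 (k = -⅔ + (⅓)*12 = -⅔ + 4 = 10/3 ≈ 3.3333)
j(S) = -45 (j(S) = -5*(1 - 4)² = -5*(-3)² = -5*9 = -45)
j(0)*k - 3 = -45*10/3 - 3 = -150 - 3 = -153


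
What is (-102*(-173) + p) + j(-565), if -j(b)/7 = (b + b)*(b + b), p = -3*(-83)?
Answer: -8920405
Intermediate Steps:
p = 249
j(b) = -28*b**2 (j(b) = -7*(b + b)*(b + b) = -7*2*b*2*b = -28*b**2)
(-102*(-173) + p) + j(-565) = (-102*(-173) + 249) - 28*(-565)**2 = (17646 + 249) - 28*319225 = 17895 - 8938300 = -8920405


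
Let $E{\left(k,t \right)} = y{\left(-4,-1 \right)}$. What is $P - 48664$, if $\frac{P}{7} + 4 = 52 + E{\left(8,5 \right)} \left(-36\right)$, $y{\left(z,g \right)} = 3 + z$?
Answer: $-48076$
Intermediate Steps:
$E{\left(k,t \right)} = -1$ ($E{\left(k,t \right)} = 3 - 4 = -1$)
$P = 588$ ($P = -28 + 7 \left(52 - -36\right) = -28 + 7 \left(52 + 36\right) = -28 + 7 \cdot 88 = -28 + 616 = 588$)
$P - 48664 = 588 - 48664 = -48076$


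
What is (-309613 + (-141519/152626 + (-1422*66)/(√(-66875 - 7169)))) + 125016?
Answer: -28174443241/152626 + 46926*I*√18511/18511 ≈ -1.846e+5 + 344.9*I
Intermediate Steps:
(-309613 + (-141519/152626 + (-1422*66)/(√(-66875 - 7169)))) + 125016 = (-309613 + (-141519*1/152626 - 93852*(-I*√18511/37022))) + 125016 = (-309613 + (-141519/152626 - 93852*(-I*√18511/37022))) + 125016 = (-309613 + (-141519/152626 - (-46926)*I*√18511/18511)) + 125016 = (-309613 + (-141519/152626 + 46926*I*√18511/18511)) + 125016 = (-47255135257/152626 + 46926*I*√18511/18511) + 125016 = -28174443241/152626 + 46926*I*√18511/18511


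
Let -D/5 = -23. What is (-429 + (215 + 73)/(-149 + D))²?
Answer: 55308969/289 ≈ 1.9138e+5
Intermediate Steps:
D = 115 (D = -5*(-23) = 115)
(-429 + (215 + 73)/(-149 + D))² = (-429 + (215 + 73)/(-149 + 115))² = (-429 + 288/(-34))² = (-429 + 288*(-1/34))² = (-429 - 144/17)² = (-7437/17)² = 55308969/289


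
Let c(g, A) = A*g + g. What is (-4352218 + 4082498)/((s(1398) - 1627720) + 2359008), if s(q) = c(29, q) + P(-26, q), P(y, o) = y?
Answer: -269720/771833 ≈ -0.34945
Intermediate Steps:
c(g, A) = g + A*g
s(q) = 3 + 29*q (s(q) = 29*(1 + q) - 26 = (29 + 29*q) - 26 = 3 + 29*q)
(-4352218 + 4082498)/((s(1398) - 1627720) + 2359008) = (-4352218 + 4082498)/(((3 + 29*1398) - 1627720) + 2359008) = -269720/(((3 + 40542) - 1627720) + 2359008) = -269720/((40545 - 1627720) + 2359008) = -269720/(-1587175 + 2359008) = -269720/771833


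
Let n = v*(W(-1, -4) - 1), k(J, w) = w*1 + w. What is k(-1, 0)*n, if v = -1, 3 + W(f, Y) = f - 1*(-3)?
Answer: 0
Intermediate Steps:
W(f, Y) = f (W(f, Y) = -3 + (f - 1*(-3)) = -3 + (f + 3) = -3 + (3 + f) = f)
k(J, w) = 2*w (k(J, w) = w + w = 2*w)
n = 2 (n = -(-1 - 1) = -1*(-2) = 2)
k(-1, 0)*n = (2*0)*2 = 0*2 = 0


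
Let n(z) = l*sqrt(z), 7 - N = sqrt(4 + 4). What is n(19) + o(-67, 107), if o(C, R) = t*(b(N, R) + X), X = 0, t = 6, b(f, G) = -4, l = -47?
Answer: -24 - 47*sqrt(19) ≈ -228.87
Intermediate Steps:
N = 7 - 2*sqrt(2) (N = 7 - sqrt(4 + 4) = 7 - sqrt(8) = 7 - 2*sqrt(2) ≈ 4.1716)
o(C, R) = -24 (o(C, R) = 6*(-4 + 0) = 6*(-4) = -24)
n(z) = -47*sqrt(z)
n(19) + o(-67, 107) = -47*sqrt(19) - 24 = -24 - 47*sqrt(19)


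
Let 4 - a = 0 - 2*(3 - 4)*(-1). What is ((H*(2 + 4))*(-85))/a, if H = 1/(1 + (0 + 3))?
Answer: -85/4 ≈ -21.250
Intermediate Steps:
a = 6 (a = 4 - (0 - 2*(3 - 4)*(-1)) = 4 - (0 - 2*(-1)*(-1)) = 4 - (0 + 2*(-1)) = 4 - (0 - 2) = 4 - 1*(-2) = 4 + 2 = 6)
H = ¼ (H = 1/(1 + 3) = 1/4 = ¼ ≈ 0.25000)
((H*(2 + 4))*(-85))/a = (((2 + 4)/4)*(-85))/6 = (((¼)*6)*(-85))*(⅙) = ((3/2)*(-85))*(⅙) = -255/2*⅙ = -85/4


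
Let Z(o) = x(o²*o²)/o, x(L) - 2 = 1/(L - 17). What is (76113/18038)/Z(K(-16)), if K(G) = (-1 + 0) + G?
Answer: -54023789592/1506254171 ≈ -35.866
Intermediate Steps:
K(G) = -1 + G
x(L) = 2 + 1/(-17 + L) (x(L) = 2 + 1/(L - 17) = 2 + 1/(-17 + L))
Z(o) = (-33 + 2*o⁴)/(o*(-17 + o⁴)) (Z(o) = ((-33 + 2*(o²*o²))/(-17 + o²*o²))/o = ((-33 + 2*o⁴)/(-17 + o⁴))/o = (-33 + 2*o⁴)/(o*(-17 + o⁴)))
(76113/18038)/Z(K(-16)) = (76113/18038)/(((-33 + 2*(-1 - 16)⁴)/((-1 - 16)*(-17 + (-1 - 16)⁴)))) = (76113*(1/18038))/(((-33 + 2*(-17)⁴)/((-17)*(-17 + (-17)⁴)))) = 76113/(18038*((-(-33 + 2*83521)/(17*(-17 + 83521))))) = 76113/(18038*((-1/17*(-33 + 167042)/83504))) = 76113/(18038*((-1/17*1/83504*167009))) = 76113/(18038*(-167009/1419568)) = (76113/18038)*(-1419568/167009) = -54023789592/1506254171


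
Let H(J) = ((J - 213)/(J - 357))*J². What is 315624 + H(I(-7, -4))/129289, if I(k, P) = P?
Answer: 14731222795768/46673329 ≈ 3.1562e+5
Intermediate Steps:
H(J) = J²*(-213 + J)/(-357 + J) (H(J) = ((-213 + J)/(-357 + J))*J² = J²*(-213 + J)/(-357 + J))
315624 + H(I(-7, -4))/129289 = 315624 + ((-4)²*(-213 - 4)/(-357 - 4))/129289 = 315624 + (16*(-217)/(-361))*(1/129289) = 315624 + (16*(-1/361)*(-217))*(1/129289) = 315624 + (3472/361)*(1/129289) = 315624 + 3472/46673329 = 14731222795768/46673329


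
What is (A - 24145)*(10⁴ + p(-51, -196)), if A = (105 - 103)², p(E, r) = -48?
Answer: -240251232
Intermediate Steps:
A = 4 (A = 2² = 4)
(A - 24145)*(10⁴ + p(-51, -196)) = (4 - 24145)*(10⁴ - 48) = -24141*(10000 - 48) = -24141*9952 = -240251232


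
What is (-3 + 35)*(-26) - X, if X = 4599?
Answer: -5431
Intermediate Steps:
(-3 + 35)*(-26) - X = (-3 + 35)*(-26) - 1*4599 = 32*(-26) - 4599 = -832 - 4599 = -5431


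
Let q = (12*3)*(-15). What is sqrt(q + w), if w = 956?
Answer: 4*sqrt(26) ≈ 20.396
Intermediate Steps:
q = -540 (q = 36*(-15) = -540)
sqrt(q + w) = sqrt(-540 + 956) = sqrt(416) = 4*sqrt(26)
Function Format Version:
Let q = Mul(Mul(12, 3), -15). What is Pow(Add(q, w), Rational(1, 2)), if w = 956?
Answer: Mul(4, Pow(26, Rational(1, 2))) ≈ 20.396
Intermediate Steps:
q = -540 (q = Mul(36, -15) = -540)
Pow(Add(q, w), Rational(1, 2)) = Pow(Add(-540, 956), Rational(1, 2)) = Pow(416, Rational(1, 2)) = Mul(4, Pow(26, Rational(1, 2)))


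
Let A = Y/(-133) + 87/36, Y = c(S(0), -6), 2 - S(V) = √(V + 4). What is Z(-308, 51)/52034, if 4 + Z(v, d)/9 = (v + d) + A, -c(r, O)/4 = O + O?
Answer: -1239825/27682088 ≈ -0.044788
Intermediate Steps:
S(V) = 2 - √(4 + V) (S(V) = 2 - √(V + 4) = 2 - √(4 + V))
c(r, O) = -8*O (c(r, O) = -4*(O + O) = -8*O)
Y = 48 (Y = -8*(-6) = 48)
A = 3281/1596 (A = 48/(-133) + 87/36 = 48*(-1/133) + 87*(1/36) = -48/133 + 29/12 = 3281/1596 ≈ 2.0558)
Z(v, d) = -9309/532 + 9*d + 9*v (Z(v, d) = -36 + 9*((v + d) + 3281/1596) = -36 + 9*((d + v) + 3281/1596) = -36 + 9*(3281/1596 + d + v) = -36 + (9843/532 + 9*d + 9*v) = -9309/532 + 9*d + 9*v)
Z(-308, 51)/52034 = (-9309/532 + 9*51 + 9*(-308))/52034 = (-9309/532 + 459 - 2772)*(1/52034) = -1239825/532*1/52034 = -1239825/27682088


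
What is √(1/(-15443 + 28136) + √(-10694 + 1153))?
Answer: √(12693 + 161112249*I*√9541)/12693 ≈ 6.9885 + 6.9885*I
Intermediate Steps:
√(1/(-15443 + 28136) + √(-10694 + 1153)) = √(1/12693 + √(-9541)) = √(1/12693 + I*√9541)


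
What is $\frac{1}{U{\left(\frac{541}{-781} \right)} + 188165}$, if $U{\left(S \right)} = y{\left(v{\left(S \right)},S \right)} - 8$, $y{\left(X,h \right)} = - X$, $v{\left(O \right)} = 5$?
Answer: $\frac{1}{188152} \approx 5.3149 \cdot 10^{-6}$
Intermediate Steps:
$U{\left(S \right)} = -13$ ($U{\left(S \right)} = \left(-1\right) 5 - 8 = -5 - 8 = -13$)
$\frac{1}{U{\left(\frac{541}{-781} \right)} + 188165} = \frac{1}{-13 + 188165} = \frac{1}{188152}$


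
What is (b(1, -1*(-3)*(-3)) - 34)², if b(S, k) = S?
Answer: 1089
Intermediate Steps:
(b(1, -1*(-3)*(-3)) - 34)² = (1 - 34)² = (-33)² = 1089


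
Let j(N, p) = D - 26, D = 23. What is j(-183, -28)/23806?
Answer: -3/23806 ≈ -0.00012602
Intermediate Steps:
j(N, p) = -3 (j(N, p) = 23 - 26 = -3)
j(-183, -28)/23806 = -3/23806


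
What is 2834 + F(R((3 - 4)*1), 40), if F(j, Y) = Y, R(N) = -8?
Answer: 2874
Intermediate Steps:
2834 + F(R((3 - 4)*1), 40) = 2834 + 40 = 2874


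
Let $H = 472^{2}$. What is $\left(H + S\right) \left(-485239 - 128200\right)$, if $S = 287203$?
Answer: $-312845915293$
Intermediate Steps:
$H = 222784$
$\left(H + S\right) \left(-485239 - 128200\right) = \left(222784 + 287203\right) \left(-485239 - 128200\right) = 509987 \left(-613439\right) = -312845915293$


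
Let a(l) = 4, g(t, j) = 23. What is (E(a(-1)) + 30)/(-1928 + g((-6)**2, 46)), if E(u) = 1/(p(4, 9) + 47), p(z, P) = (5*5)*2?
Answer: -2911/184785 ≈ -0.015753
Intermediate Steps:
p(z, P) = 50 (p(z, P) = 25*2 = 50)
E(u) = 1/97 (E(u) = 1/(50 + 47) = 1/97)
(E(a(-1)) + 30)/(-1928 + g((-6)**2, 46)) = (1/97 + 30)/(-1928 + 23) = (2911/97)/(-1905) = (2911/97)*(-1/1905) = -2911/184785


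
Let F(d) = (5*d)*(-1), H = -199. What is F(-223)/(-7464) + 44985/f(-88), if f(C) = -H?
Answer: 335546155/1485336 ≈ 225.91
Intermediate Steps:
F(d) = -5*d
f(C) = 199 (f(C) = -1*(-199) = 199)
F(-223)/(-7464) + 44985/f(-88) = -5*(-223)/(-7464) + 44985/199 = 1115*(-1/7464) + 44985*(1/199) = -1115/7464 + 44985/199 = 335546155/1485336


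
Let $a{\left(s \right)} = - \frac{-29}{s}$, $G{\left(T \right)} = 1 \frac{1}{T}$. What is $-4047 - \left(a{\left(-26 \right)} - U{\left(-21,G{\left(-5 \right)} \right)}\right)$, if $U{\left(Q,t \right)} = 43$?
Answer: $- \frac{104075}{26} \approx -4002.9$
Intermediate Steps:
$G{\left(T \right)} = \frac{1}{T}$
$a{\left(s \right)} = \frac{29}{s}$
$-4047 - \left(a{\left(-26 \right)} - U{\left(-21,G{\left(-5 \right)} \right)}\right) = -4047 - \left(\frac{29}{-26} - 43\right) = -4047 - \left(29 \left(- \frac{1}{26}\right) - 43\right) = -4047 - \left(- \frac{29}{26} - 43\right) = -4047 - - \frac{1147}{26} = -4047 + \frac{1147}{26} = - \frac{104075}{26}$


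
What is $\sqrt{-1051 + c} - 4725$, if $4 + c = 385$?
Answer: $-4725 + i \sqrt{670} \approx -4725.0 + 25.884 i$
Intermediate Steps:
$c = 381$ ($c = -4 + 385 = 381$)
$\sqrt{-1051 + c} - 4725 = \sqrt{-1051 + 381} - 4725 = \sqrt{-670} - 4725 = i \sqrt{670} - 4725 = -4725 + i \sqrt{670}$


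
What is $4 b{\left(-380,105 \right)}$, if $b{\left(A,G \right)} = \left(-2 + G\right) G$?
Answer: $43260$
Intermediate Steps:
$b{\left(A,G \right)} = G \left(-2 + G\right)$
$4 b{\left(-380,105 \right)} = 4 \cdot 105 \left(-2 + 105\right) = 4 \cdot 105 \cdot 103 = 4 \cdot 10815 = 43260$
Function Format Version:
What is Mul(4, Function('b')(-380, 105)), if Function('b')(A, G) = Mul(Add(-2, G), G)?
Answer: 43260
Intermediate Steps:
Function('b')(A, G) = Mul(G, Add(-2, G))
Mul(4, Function('b')(-380, 105)) = Mul(4, Mul(105, Add(-2, 105))) = Mul(4, Mul(105, 103)) = Mul(4, 10815) = 43260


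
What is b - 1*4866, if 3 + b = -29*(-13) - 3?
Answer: -4495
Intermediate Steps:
b = 371 (b = -3 + (-29*(-13) - 3) = -3 + (377 - 3) = -3 + 374 = 371)
b - 1*4866 = 371 - 1*4866 = 371 - 4866 = -4495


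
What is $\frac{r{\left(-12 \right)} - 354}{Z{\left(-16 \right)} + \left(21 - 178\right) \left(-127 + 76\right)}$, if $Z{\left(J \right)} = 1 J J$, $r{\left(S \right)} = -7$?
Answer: $- \frac{361}{8263} \approx -0.043689$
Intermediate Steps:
$Z{\left(J \right)} = J^{2}$ ($Z{\left(J \right)} = J J = J^{2}$)
$\frac{r{\left(-12 \right)} - 354}{Z{\left(-16 \right)} + \left(21 - 178\right) \left(-127 + 76\right)} = \frac{-7 - 354}{\left(-16\right)^{2} + \left(21 - 178\right) \left(-127 + 76\right)} = - \frac{361}{256 - -8007} = - \frac{361}{256 + 8007} = - \frac{361}{8263}$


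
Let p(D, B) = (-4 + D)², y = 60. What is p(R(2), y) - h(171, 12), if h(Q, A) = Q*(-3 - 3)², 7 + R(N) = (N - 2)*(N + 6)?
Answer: -6035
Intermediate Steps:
R(N) = -7 + (-2 + N)*(6 + N) (R(N) = -7 + (N - 2)*(N + 6) = -7 + (-2 + N)*(6 + N))
h(Q, A) = 36*Q (h(Q, A) = Q*(-6)² = Q*36 = 36*Q)
p(R(2), y) - h(171, 12) = (-4 + (-19 + 2² + 4*2))² - 36*171 = (-4 + (-19 + 4 + 8))² - 1*6156 = (-4 - 7)² - 6156 = (-11)² - 6156 = 121 - 6156 = -6035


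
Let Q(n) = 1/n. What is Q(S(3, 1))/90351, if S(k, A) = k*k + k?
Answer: 1/1084212 ≈ 9.2233e-7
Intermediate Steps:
S(k, A) = k + k**2 (S(k, A) = k**2 + k = k + k**2)
Q(S(3, 1))/90351 = 1/((3*(1 + 3))*90351) = (1/90351)/(3*4) = (1/90351)/12 = (1/12)*(1/90351) = 1/1084212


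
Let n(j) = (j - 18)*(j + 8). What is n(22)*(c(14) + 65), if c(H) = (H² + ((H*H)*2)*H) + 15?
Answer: 691680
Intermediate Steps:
n(j) = (-18 + j)*(8 + j)
c(H) = 15 + H² + 2*H³ (c(H) = (H² + (H²*2)*H) + 15 = (H² + (2*H²)*H) + 15 = (H² + 2*H³) + 15 = 15 + H² + 2*H³)
n(22)*(c(14) + 65) = (-144 + 22² - 10*22)*((15 + 14² + 2*14³) + 65) = (-144 + 484 - 220)*((15 + 196 + 2*2744) + 65) = 120*((15 + 196 + 5488) + 65) = 120*(5699 + 65) = 120*5764 = 691680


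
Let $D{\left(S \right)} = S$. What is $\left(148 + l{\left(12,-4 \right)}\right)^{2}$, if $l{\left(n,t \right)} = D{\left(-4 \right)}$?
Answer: $20736$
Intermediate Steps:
$l{\left(n,t \right)} = -4$
$\left(148 + l{\left(12,-4 \right)}\right)^{2} = \left(148 - 4\right)^{2} = 144^{2} = 20736$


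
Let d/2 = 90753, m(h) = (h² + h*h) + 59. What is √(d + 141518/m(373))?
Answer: 2*√20798162907890/21409 ≈ 426.04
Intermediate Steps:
m(h) = 59 + 2*h² (m(h) = (h² + h²) + 59 = 2*h² + 59 = 59 + 2*h²)
d = 181506 (d = 2*90753 = 181506)
√(d + 141518/m(373)) = √(181506 + 141518/(59 + 2*373²)) = √(181506 + 141518/(59 + 2*139129)) = √(181506 + 141518/(59 + 278258)) = √(181506 + 141518/278317) = √(181506 + 141518*(1/278317)) = √(181506 + 10886/21409) = √(3885872840/21409) = 2*√20798162907890/21409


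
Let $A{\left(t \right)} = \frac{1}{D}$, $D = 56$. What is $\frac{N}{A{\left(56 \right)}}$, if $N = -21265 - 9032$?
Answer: $-1696632$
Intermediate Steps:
$A{\left(t \right)} = \frac{1}{56}$
$N = -30297$
$\frac{N}{A{\left(56 \right)}} = - 30297 \frac{1}{\frac{1}{56}} = \left(-30297\right) 56 = -1696632$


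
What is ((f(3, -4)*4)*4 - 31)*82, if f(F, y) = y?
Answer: -7790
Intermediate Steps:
((f(3, -4)*4)*4 - 31)*82 = (-4*4*4 - 31)*82 = (-16*4 - 31)*82 = (-64 - 31)*82 = -95*82 = -7790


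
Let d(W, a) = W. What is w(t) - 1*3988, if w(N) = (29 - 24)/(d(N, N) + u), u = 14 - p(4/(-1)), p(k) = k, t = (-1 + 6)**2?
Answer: -171479/43 ≈ -3987.9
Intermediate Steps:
t = 25 (t = 5**2 = 25)
u = 18 (u = 14 - 4/(-1) = 14 - 4*(-1) = 14 - 1*(-4) = 14 + 4 = 18)
w(N) = 5/(18 + N) (w(N) = (29 - 24)/(N + 18) = 5/(18 + N))
w(t) - 1*3988 = 5/(18 + 25) - 1*3988 = 5/43 - 3988 = -171479/43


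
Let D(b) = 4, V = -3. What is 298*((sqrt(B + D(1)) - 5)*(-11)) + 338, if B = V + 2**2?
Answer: 16728 - 3278*sqrt(5) ≈ 9398.2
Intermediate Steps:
B = 1 (B = -3 + 2**2 = -3 + 4 = 1)
298*((sqrt(B + D(1)) - 5)*(-11)) + 338 = 298*((sqrt(1 + 4) - 5)*(-11)) + 338 = 298*((sqrt(5) - 5)*(-11)) + 338 = 298*((-5 + sqrt(5))*(-11)) + 338 = 298*(55 - 11*sqrt(5)) + 338 = (16390 - 3278*sqrt(5)) + 338 = 16728 - 3278*sqrt(5)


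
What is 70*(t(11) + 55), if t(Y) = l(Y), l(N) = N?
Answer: 4620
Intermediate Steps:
t(Y) = Y
70*(t(11) + 55) = 70*(11 + 55) = 70*66 = 4620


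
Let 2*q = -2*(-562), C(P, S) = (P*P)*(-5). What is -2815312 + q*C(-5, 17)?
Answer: -2885562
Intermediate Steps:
C(P, S) = -5*P**2 (C(P, S) = P**2*(-5) = -5*P**2)
q = 562 (q = (-2*(-562))/2 = (1/2)*1124 = 562)
-2815312 + q*C(-5, 17) = -2815312 + 562*(-5*(-5)**2) = -2815312 + 562*(-5*25) = -2815312 + 562*(-125) = -2815312 - 70250 = -2885562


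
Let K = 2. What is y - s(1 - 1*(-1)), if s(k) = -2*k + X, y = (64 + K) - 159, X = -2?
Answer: -87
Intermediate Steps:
y = -93 (y = (64 + 2) - 159 = 66 - 159 = -93)
s(k) = -2 - 2*k (s(k) = -2*k - 2 = -2 - 2*k)
y - s(1 - 1*(-1)) = -93 - (-2 - 2*(1 - 1*(-1))) = -93 - (-2 - 2*(1 + 1)) = -93 - (-2 - 2*2) = -93 - (-2 - 4) = -93 - 1*(-6) = -93 + 6 = -87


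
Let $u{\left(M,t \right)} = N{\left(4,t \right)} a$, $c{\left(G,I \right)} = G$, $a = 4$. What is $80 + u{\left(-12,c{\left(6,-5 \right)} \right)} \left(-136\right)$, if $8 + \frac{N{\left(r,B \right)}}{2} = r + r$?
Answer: $80$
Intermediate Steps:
$N{\left(r,B \right)} = -16 + 4 r$ ($N{\left(r,B \right)} = -16 + 2 \left(r + r\right) = -16 + 2 \cdot 2 r = -16 + 4 r$)
$u{\left(M,t \right)} = 0$ ($u{\left(M,t \right)} = \left(-16 + 4 \cdot 4\right) 4 = \left(-16 + 16\right) 4 = 0 \cdot 4 = 0$)
$80 + u{\left(-12,c{\left(6,-5 \right)} \right)} \left(-136\right) = 80 + 0 \left(-136\right) = 80 + 0 = 80$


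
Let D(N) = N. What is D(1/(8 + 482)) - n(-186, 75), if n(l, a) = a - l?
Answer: -127889/490 ≈ -261.00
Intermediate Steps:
D(1/(8 + 482)) - n(-186, 75) = 1/(8 + 482) - (75 - 1*(-186)) = 1/490 - (75 + 186) = 1/490 - 1*261 = 1/490 - 261 = -127889/490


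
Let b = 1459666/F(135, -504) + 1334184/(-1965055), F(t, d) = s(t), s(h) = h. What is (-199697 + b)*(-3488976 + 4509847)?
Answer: -10230752762691761377/53056485 ≈ -1.9283e+11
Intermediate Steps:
F(t, d) = t
b = 573628771358/53056485 (b = 1459666/135 + 1334184/(-1965055) = 1459666*(1/135) + 1334184*(-1/1965055) = 1459666/135 - 1334184/1965055 = 573628771358/53056485 ≈ 10812.)
(-199697 + b)*(-3488976 + 4509847) = (-199697 + 573628771358/53056485)*(-3488976 + 4509847) = -10021592113687/53056485*1020871 = -10230752762691761377/53056485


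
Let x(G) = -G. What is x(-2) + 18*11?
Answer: 200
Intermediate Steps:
x(G) = -G
x(-2) + 18*11 = -1*(-2) + 18*11 = 2 + 198 = 200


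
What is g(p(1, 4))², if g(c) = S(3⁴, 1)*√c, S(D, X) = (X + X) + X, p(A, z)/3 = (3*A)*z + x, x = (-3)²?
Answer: 567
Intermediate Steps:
x = 9
p(A, z) = 27 + 9*A*z (p(A, z) = 3*((3*A)*z + 9) = 3*(3*A*z + 9) = 3*(9 + 3*A*z) = 27 + 9*A*z)
S(D, X) = 3*X (S(D, X) = 2*X + X = 3*X)
g(c) = 3*√c (g(c) = (3*1)*√c = 3*√c)
g(p(1, 4))² = (3*√(27 + 9*1*4))² = (3*√(27 + 36))² = (3*√63)² = (3*(3*√7))² = (9*√7)² = 567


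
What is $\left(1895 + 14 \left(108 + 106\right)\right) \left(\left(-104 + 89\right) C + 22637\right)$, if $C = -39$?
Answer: $113578802$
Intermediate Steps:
$\left(1895 + 14 \left(108 + 106\right)\right) \left(\left(-104 + 89\right) C + 22637\right) = \left(1895 + 14 \left(108 + 106\right)\right) \left(\left(-104 + 89\right) \left(-39\right) + 22637\right) = \left(1895 + 14 \cdot 214\right) \left(\left(-15\right) \left(-39\right) + 22637\right) = \left(1895 + 2996\right) \left(585 + 22637\right) = 4891 \cdot 23222 = 113578802$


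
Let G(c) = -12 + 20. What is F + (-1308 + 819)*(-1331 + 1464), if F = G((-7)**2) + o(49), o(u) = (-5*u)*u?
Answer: -77034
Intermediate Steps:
o(u) = -5*u**2
G(c) = 8
F = -11997 (F = 8 - 5*49**2 = 8 - 5*2401 = 8 - 12005 = -11997)
F + (-1308 + 819)*(-1331 + 1464) = -11997 + (-1308 + 819)*(-1331 + 1464) = -11997 - 489*133 = -11997 - 65037 = -77034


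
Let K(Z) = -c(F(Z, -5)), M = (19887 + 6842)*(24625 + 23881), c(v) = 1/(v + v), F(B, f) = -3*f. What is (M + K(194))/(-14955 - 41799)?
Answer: -38895506219/1702620 ≈ -22845.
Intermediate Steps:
c(v) = 1/(2*v)
M = 1296516874 (M = 26729*48506 = 1296516874)
K(Z) = -1/30 (K(Z) = -1/(2*((-3*(-5)))) = -1/(2*15) = -1*1/30 = -1/30)
(M + K(194))/(-14955 - 41799) = (1296516874 - 1/30)/(-14955 - 41799) = (38895506219/30)/(-56754) = (38895506219/30)*(-1/56754) = -38895506219/1702620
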